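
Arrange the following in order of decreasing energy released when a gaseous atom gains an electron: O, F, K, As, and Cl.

Cl > F > O > As > K

Adding an electron releases more energy for atoms nearer the top right (short of the noble gases).
Neither a single period nor a single group — weigh both effects.
As > K: As lies to the right of K in period 4, so the across-period effect alone puts As higher.
O > As: relative to As, both the across-period and down-group shifts push O's electron affinity up.
F > O: both are in period 2; the period trend gives F the larger value.
Cl > F: this pair runs against the simple trend — see the exception note.
Note the exception: Cl has a higher electron affinity than F, contrary to the simple trend — F's small 2p subshell makes the incoming electron feel strong e⁻–e⁻ repulsion, so Cl actually releases more energy on gaining an electron.
For reference (kJ/mol): O 141, F 328, Cl 349, K 48, As 78.
So from highest to lowest: Cl > F > O > As > K.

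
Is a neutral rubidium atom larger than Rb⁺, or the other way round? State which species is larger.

Rb

Forming Rb⁺ removes 1 electron from Rb. Fewer electrons for the same nuclear charge means less shielding and a higher Z_eff on the remaining electrons, and for main-group metals the entire outer shell is lost.
A cation is smaller than its parent atom: Rb⁺ < Rb.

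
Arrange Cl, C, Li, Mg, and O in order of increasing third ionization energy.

Cl, C, O, Mg, Li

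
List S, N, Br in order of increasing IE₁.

S < Br < N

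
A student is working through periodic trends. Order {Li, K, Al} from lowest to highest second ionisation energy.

Al < K < Li

Consider each +1 ion: Li⁺ is the bare [He] core; K⁺ is the bare [Ar] core; Al⁺ still has 2 valence electrons.
Breaking into a closed-shell core is much more expensive than removing a leftover valence electron — K and Li have the largest IE_2 here.
Tabulated IE_2 (kJ/mol): Li 7298, K 3052, Al 1817.
So the second ionization energies run Al < K < Li.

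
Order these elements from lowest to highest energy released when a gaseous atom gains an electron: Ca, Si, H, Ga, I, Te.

Ca < Ga < H < Si < Te < I

H is in period 1, group 1; Si is in period 3, group 14; Ca is in period 4, group 2; Ga is in period 4, group 13; Te is in period 5, group 16; I is in period 5, group 17.
Atoms with high Z_eff and room in the valence shell (especially the halogens) have the most exothermic electron affinities.
These span different periods and groups, so the two trends combine.
Ga > Ca: both are in period 4; the period trend gives Ga the larger value.
H > Ga: period and group pull opposite ways; the down-group shift dominates (73 vs 29 kJ/mol).
Si > H: period and group pull opposite ways; the across-period shift dominates (134 vs 73 kJ/mol).
Te > Si: the two effects oppose for this pair; the across-period effect wins (190 vs 134 kJ/mol).
I > Te: both are in period 5; the period trend gives I the larger value.
For reference (kJ/mol): H 73, Si 134, Ca 2, Ga 29, Te 190, I 295.
So from lowest to highest: Ca < Ga < H < Si < Te < I.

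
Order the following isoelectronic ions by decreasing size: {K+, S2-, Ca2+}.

S2- > K+ > Ca2+

All of these have 18 electrons, so size is governed by nuclear charge alone: the more protons, the stronger the pull on the same electron cloud, and the smaller the ion.
Nuclear charges: Ca2+ (Z=20), K+ (Z=19), S2- (Z=16).
Largest to smallest: S2- > K+ > Ca2+.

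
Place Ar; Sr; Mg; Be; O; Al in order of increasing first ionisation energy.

Sr < Al < Mg < Be < O < Ar

Be is in period 2, group 2; O is in period 2, group 16; Mg is in period 3, group 2; Al is in period 3, group 13; Ar is in period 3, group 18; Sr is in period 5, group 2.
First ionization energy rises across a period (greater Z_eff holds electrons more tightly) and falls down a group (valence electrons are farther from the nucleus).
These span different periods and groups, so the two trends combine.
Al > Sr: relative to Sr, both the across-period and down-group shifts push Al's first ionization energy up.
Mg > Al: this pair runs against the simple trend — see the exception note.
Be > Mg: Be sits above Mg in group 2, so the down-group effect alone puts Be higher.
O > Be: O lies to the right of Be in period 2, so the across-period effect alone puts O higher.
Ar > O: the two effects oppose for this pair; the across-period effect wins (1521 vs 1314 kJ/mol).
Note the exception: Mg has a higher first ionization energy than Al, contrary to the simple trend — Al's single 3p electron is easier to remove than one from Mg's filled 3s².
Approximate values (kJ/mol): Be 900, O 1314, Mg 738, Al 578, Ar 1521, Sr 550.
So from lowest to highest: Sr < Al < Mg < Be < O < Ar.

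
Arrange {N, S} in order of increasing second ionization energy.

S < N

Consider each +1 ion: N⁺ still has 4 valence electrons; S⁺ still has 5 valence electrons.
All are still removing valence electrons, so compare the +1 ions as you would atoms: IE_2 generally rises across a period (higher Z_eff) and falls down a group (larger shell), subject to the usual subshell exceptions.
Valence configurations: N⁺ [He]2s²2p², S⁺ [Ne]3s²3p³.
Tabulated IE_2 (kJ/mol): N 2856, S 2252.
So the second ionization energies run S < N.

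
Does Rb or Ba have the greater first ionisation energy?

Rb is in period 5, group 1; Ba is in period 6, group 2.
Across a period the outer electron is held more tightly (higher IE₁); down a group it sits in a higher shell, more shielded, and comes off more easily.
These sit on a diagonal, where the across-period and down-group effects partly cancel.
Ba > Rb: period and group pull opposite ways; the across-period shift dominates (503 vs 403 kJ/mol).
Approximate values (kJ/mol): Rb 403, Ba 503.
So Ba has the greater first ionisation energy (Ba > Rb).

Ba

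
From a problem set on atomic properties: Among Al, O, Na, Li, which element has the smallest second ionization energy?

IE_2 is the cost of taking one more electron from the +1 cation: Al⁺ still has 2 valence electrons; O⁺ still has 5 valence electrons; Na⁺ is the bare [Ne] core; Li⁺ is the bare [He] core.
Breaking into a closed-shell core is much more expensive than removing a leftover valence electron — Na and Li have the largest IE_2 here.
Valence configurations: Al⁺ [Ne]3s², O⁺ [He]2s²2p³.
The numbers (kJ/mol): Al 1817, O 3388, Na 4562, Li 7298.
So the second ionization energies run Al < O < Na < Li.

Al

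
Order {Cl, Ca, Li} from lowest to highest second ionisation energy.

Ca < Cl < Li

After 1 electron has been removed, what remains? Cl⁺ still has 6 valence electrons; Ca⁺ still has 1 valence electron; Li⁺ is the bare [He] core.
Core electrons are held far more tightly than valence electrons, so Li tops the IE_2 order.
Valence configurations: Cl⁺ [Ne]3s²3p⁴, Ca⁺ [Ar]4s¹.
Approximate IE_2 values (kJ/mol): Cl 2298, Ca 1145, Li 7298.
Overall IE_2 order: Ca < Cl < Li.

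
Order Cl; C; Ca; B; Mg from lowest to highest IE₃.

B < Cl < C < Ca < Mg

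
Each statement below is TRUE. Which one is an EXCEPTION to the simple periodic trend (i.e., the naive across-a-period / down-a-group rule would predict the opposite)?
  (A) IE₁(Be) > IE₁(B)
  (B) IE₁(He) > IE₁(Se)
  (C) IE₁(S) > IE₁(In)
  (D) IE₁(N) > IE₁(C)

The general trend: IE₁ increases across a period and decreases down a group.
(A) Be (period 2, group 2) vs B (period 2, group 13): the stated order contradicts the simple trend.
(B) He (period 1, group 18) vs Se (period 4, group 16): the stated order agrees with the simple trend.
(C) S (period 3, group 16) vs In (period 5, group 13): the stated order agrees with the simple trend.
(D) N (period 2, group 15) vs C (period 2, group 14): the stated order agrees with the simple trend.
The exception is (A): removing B's lone 2p electron is easier than breaking Be's filled 2s².

(A)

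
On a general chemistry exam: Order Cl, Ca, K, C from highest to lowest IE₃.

IE_3 is the cost of taking one more electron from the +2 cation: Cl²⁺ still has 5 valence electrons; Ca²⁺ is the bare [Ar] core; K²⁺ is already 1 electron into the core; C²⁺ still has 2 valence electrons.
Usually core removal costs more than valence removal, but here the competition is close: a tightly held n=2 valence electron can cost more to remove than an n=3 core electron, so the actual values have to decide it.
Valence configurations: Cl²⁺ [Ne]3s²3p³, C²⁺ [He]2s².
Tabulated IE_3 (kJ/mol): Cl 3822, Ca 4912, K 4420, C 4620.
So the third ionization energies run Cl < K < C < Ca.

Ca > C > K > Cl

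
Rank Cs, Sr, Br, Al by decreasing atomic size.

Cs > Sr > Al > Br

Al is in period 3, group 13; Br is in period 4, group 17; Sr is in period 5, group 2; Cs is in period 6, group 1.
Radius decreases left→right (rising Z_eff, same n) and increases top→bottom (higher n).
These span different periods and groups, so the two trends combine.
Al > Br: period and group pull opposite ways; the across-period shift dominates (126 vs 114 pm).
Sr > Al: both effects reinforce here, so Sr is clearly the larger of the two.
Cs > Sr: relative to Sr, both the across-period and down-group shifts push Cs's atomic radius up.
Tabulated atomic radius (pm): Al 126, Br 114, Sr 185, Cs 232.
So from largest to smallest: Cs > Sr > Al > Br.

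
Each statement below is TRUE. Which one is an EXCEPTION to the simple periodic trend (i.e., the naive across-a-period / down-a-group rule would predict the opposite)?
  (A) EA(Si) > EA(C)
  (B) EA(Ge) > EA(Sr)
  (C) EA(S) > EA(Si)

(A)

The general trend: electron affinity increases across a period and decreases down a group.
(A) Si (period 3, group 14) vs C (period 2, group 14): the stated order contradicts the simple trend.
(B) Ge (period 4, group 14) vs Sr (period 5, group 2): the stated order agrees with the simple trend.
(C) S (period 3, group 16) vs Si (period 3, group 14): the stated order agrees with the simple trend.
The exception is (A): Si's larger, more diffuse 3p orbitals accept an added electron slightly more readily than C's compact 2p.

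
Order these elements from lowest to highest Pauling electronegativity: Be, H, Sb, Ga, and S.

H is in period 1, group 1; Be is in period 2, group 2; S is in period 3, group 16; Ga is in period 4, group 13; Sb is in period 5, group 15.
EN rises left→right (higher Z_eff, smaller atoms) and falls top→bottom (larger, more shielded atoms).
Neither a single period nor a single group — weigh both effects.
Ga > Be: the two effects oppose for this pair; the across-period effect wins (1.81 vs 1.57).
Sb > Ga: the two effects oppose for this pair; the across-period effect wins (2.05 vs 1.81).
H > Sb: the two effects oppose for this pair; the down-group effect wins (2.20 vs 2.05).
S > H: the two effects oppose for this pair; the across-period effect wins (2.58 vs 2.20).
Approximate values (Pauling): H 2.20, Be 1.57, S 2.58, Ga 1.81, Sb 2.05.
So from lowest to highest: Be < Ga < Sb < H < S.

Be, Ga, Sb, H, S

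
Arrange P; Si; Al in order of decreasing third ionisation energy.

Si > P > Al

The third ionization energy removes an electron from the +2 ion. For each element: P²⁺ still has 3 valence electrons; Si²⁺ still has 2 valence electrons; Al²⁺ still has 1 valence electron.
All are still removing valence electrons, so compare the +2 ions as you would atoms: IE_3 generally rises across a period (higher Z_eff) and falls down a group (larger shell), subject to the usual subshell exceptions.
Valence configurations: P²⁺ [Ne]3s²3p¹, Si²⁺ [Ne]3s², Al²⁺ [Ne]3s¹.
P²⁺ loses a lone 3p electron whereas Si²⁺ must break into a filled 3s² pair, so IE_3(Si) > IE_3(P) even though P has the higher nuclear charge.
The numbers (kJ/mol): P 2914, Si 3232, Al 2745.
Overall IE_3 order: Al < P < Si.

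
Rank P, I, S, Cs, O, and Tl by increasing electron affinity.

Tl < Cs < P < O < S < I

O is in period 2, group 16; P is in period 3, group 15; S is in period 3, group 16; I is in period 5, group 17; Cs is in period 6, group 1; Tl is in period 6, group 13.
EA tends to increase across a period and decrease down a group, though the pattern is less regular than for IE or radius.
These span different periods and groups, so the two trends combine.
Cs > Tl: this pair runs against the simple trend — see the exception note.
P > Cs: relative to Cs, both the across-period and down-group shifts push P's electron affinity up.
O > P: relative to P, both the across-period and down-group shifts push O's electron affinity up.
S > O: this pair runs against the simple trend — see the exception note.
I > S: period and group pull opposite ways; the across-period shift dominates (295 vs 200 kJ/mol).
Note the exception: Cs has a higher electron affinity than Tl, contrary to the simple trend — Tl's ns²np¹ configuration gives only a small electron affinity — the sparsely filled np subshell binds an added electron weakly.
Note the exception: S has a higher electron affinity than O, contrary to the simple trend — the compact 2p subshell of O repels the added electron more than S's larger 3p does.
Tabulated electron affinity (kJ/mol): O 141, P 72, S 200, I 295, Cs 46, Tl 19.
So from lowest to highest: Tl < Cs < P < O < S < I.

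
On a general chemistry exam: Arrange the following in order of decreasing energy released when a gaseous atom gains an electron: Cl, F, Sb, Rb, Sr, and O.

Cl, F, O, Sb, Rb, Sr

O is in period 2, group 16; F is in period 2, group 17; Cl is in period 3, group 17; Rb is in period 5, group 1; Sr is in period 5, group 2; Sb is in period 5, group 15.
Atoms with high Z_eff and room in the valence shell (especially the halogens) have the most exothermic electron affinities.
Here both period and group differ, so the two effects have to be weighed against each other.
Rb > Sr: this pair runs against the simple trend — see the exception note.
Sb > Rb: Sb lies to the right of Rb in period 5, so the across-period effect alone puts Sb higher.
O > Sb: relative to Sb, both the across-period and down-group shifts push O's electron affinity up.
F > O: both are in period 2; the period trend gives F the larger value.
Cl > F: this pair runs against the simple trend — see the exception note.
Note the exception: Rb has a higher electron affinity than Sr, contrary to the simple trend — adding an electron to Sr (ns²) has to open a new, higher-energy np subshell, which is unfavourable.
Note the exception: Cl has a higher electron affinity than F, contrary to the simple trend — F's small 2p subshell makes the incoming electron feel strong e⁻–e⁻ repulsion, so Cl actually releases more energy on gaining an electron.
Approximate values (kJ/mol): O 141, F 328, Cl 349, Rb 47, Sr 5, Sb 103.
So from highest to lowest: Cl > F > O > Sb > Rb > Sr.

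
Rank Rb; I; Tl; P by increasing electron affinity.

P is in period 3, group 15; Rb is in period 5, group 1; I is in period 5, group 17; Tl is in period 6, group 13.
Adding an electron releases more energy for atoms nearer the top right (short of the noble gases).
Neither a single period nor a single group — weigh both effects.
Rb > Tl: period and group pull opposite ways; the down-group shift dominates (47 vs 19 kJ/mol).
P > Rb: both effects reinforce here, so P is clearly the higher of the two.
I > P: period and group pull opposite ways; the across-period shift dominates (295 vs 72 kJ/mol).
Tabulated electron affinity (kJ/mol): P 72, Rb 47, I 295, Tl 19.
So from lowest to highest: Tl < Rb < P < I.

Tl < Rb < P < I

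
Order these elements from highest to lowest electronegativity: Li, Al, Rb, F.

F > Al > Li > Rb

Li is in period 2, group 1; F is in period 2, group 17; Al is in period 3, group 13; Rb is in period 5, group 1.
Atoms toward the upper right of the periodic table pull bonding electrons most strongly.
Neither a single period nor a single group — weigh both effects.
Li > Rb: Li sits above Rb in group 1, so the down-group effect alone puts Li higher.
Al > Li: the two effects oppose for this pair; the across-period effect wins (1.61 vs 0.98).
F > Al: both effects reinforce here, so F is clearly the higher of the two.
Approximate values (Pauling): Li 0.98, F 3.98, Al 1.61, Rb 0.82.
So from highest to lowest: F > Al > Li > Rb.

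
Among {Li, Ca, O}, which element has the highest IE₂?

Li

The second ionization energy removes an electron from the +1 ion. For each element: Li⁺ is the bare [He] core; Ca⁺ still has 1 valence electron; O⁺ still has 5 valence electrons.
Pulling an electron out of a noble-gas core costs far more than removing a remaining valence electron, so Li sits at the high end of IE_2.
Valence configurations: Ca⁺ [Ar]4s¹, O⁺ [He]2s²2p³.
Approximate IE_2 values (kJ/mol): Li 7298, Ca 1145, O 3388.
Overall IE_2 order: Ca < O < Li.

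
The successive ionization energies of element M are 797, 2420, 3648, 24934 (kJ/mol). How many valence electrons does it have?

Look for the largest jump between consecutive ionization energies: IE4/IE3 ≈ 6.8, far larger than any earlier ratio.
That jump marks the point where a core electron is being removed. So the atom has 3 valence electrons.

3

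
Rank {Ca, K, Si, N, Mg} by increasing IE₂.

Ca, Mg, Si, N, K

IE_2 is the cost of taking one more electron from the +1 cation: Ca⁺ still has 1 valence electron; K⁺ is the bare [Ar] core; Si⁺ still has 3 valence electrons; N⁺ still has 4 valence electrons; Mg⁺ still has 1 valence electron.
Breaking into a closed-shell core is much more expensive than removing a leftover valence electron — K has the largest IE_2 here.
Valence configurations: Ca⁺ [Ar]4s¹, Si⁺ [Ne]3s²3p¹, N⁺ [He]2s²2p², Mg⁺ [Ne]3s¹.
The numbers (kJ/mol): Ca 1145, K 3052, Si 1577, N 2856, Mg 1451.
Overall IE_2 order: Ca < Mg < Si < N < K.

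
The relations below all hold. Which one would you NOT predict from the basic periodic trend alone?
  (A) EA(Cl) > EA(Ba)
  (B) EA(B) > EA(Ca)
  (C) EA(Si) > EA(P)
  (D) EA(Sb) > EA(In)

The general trend: electron affinity increases across a period and decreases down a group.
(A) Cl (period 3, group 17) vs Ba (period 6, group 2): the stated order agrees with the simple trend.
(B) B (period 2, group 13) vs Ca (period 4, group 2): the stated order agrees with the simple trend.
(C) Si (period 3, group 14) vs P (period 3, group 15): the stated order contradicts the simple trend.
(D) Sb (period 5, group 15) vs In (period 5, group 13): the stated order agrees with the simple trend.
The exception is (C): adding an electron to P's half-filled 3p³ is unfavourable, so Si (3p²) has the more exothermic EA.

(C)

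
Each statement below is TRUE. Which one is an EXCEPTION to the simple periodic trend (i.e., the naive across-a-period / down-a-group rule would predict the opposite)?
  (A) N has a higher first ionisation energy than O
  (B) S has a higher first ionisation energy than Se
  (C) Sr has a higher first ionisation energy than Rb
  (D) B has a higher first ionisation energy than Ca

(A)

The general trend: first ionisation energy increases across a period and decreases down a group.
(A) N (period 2, group 15) vs O (period 2, group 16): the stated order contradicts the simple trend.
(B) S (period 3, group 16) vs Se (period 4, group 16): the stated order agrees with the simple trend.
(C) Sr (period 5, group 2) vs Rb (period 5, group 1): the stated order agrees with the simple trend.
(D) B (period 2, group 13) vs Ca (period 4, group 2): the stated order agrees with the simple trend.
The exception is (A): pairing an electron in O's 2p⁴ costs repulsion energy, so O ionizes more easily than half-filled N (2p³).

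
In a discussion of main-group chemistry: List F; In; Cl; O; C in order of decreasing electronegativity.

F > O > Cl > C > In

EN rises left→right (higher Z_eff, smaller atoms) and falls top→bottom (larger, more shielded atoms).
Here both period and group differ, so the two effects have to be weighed against each other.
C > In: relative to In, both the across-period and down-group shifts push C's electronegativity up.
Cl > C: the two effects oppose for this pair; the across-period effect wins (3.16 vs 2.55).
O > Cl: the two effects oppose for this pair; the down-group effect wins (3.44 vs 3.16).
F > O: both are in period 2; the period trend gives F the larger value.
Tabulated electronegativity (Pauling): C 2.55, O 3.44, F 3.98, Cl 3.16, In 1.78.
So from highest to lowest: F > O > Cl > C > In.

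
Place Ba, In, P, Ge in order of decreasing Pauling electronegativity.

P, Ge, In, Ba

Smaller atoms with higher effective nuclear charge are more electronegative.
Here both period and group differ, so the two effects have to be weighed against each other.
In > Ba: both effects reinforce here, so In is clearly the higher of the two.
Ge > In: relative to In, both the across-period and down-group shifts push Ge's electronegativity up.
P > Ge: relative to Ge, both the across-period and down-group shifts push P's electronegativity up.
Tabulated electronegativity (Pauling): P 2.19, Ge 2.01, In 1.78, Ba 0.89.
So from highest to lowest: P > Ge > In > Ba.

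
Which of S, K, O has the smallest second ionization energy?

S

Consider each +1 ion: S⁺ still has 5 valence electrons; K⁺ is the bare [Ar] core; O⁺ still has 5 valence electrons.
Usually core removal costs more than valence removal, but here the competition is close: a tightly held n=2 valence electron can cost more to remove than an n=3 core electron, so the actual values have to decide it.
Valence configurations: S⁺ [Ne]3s²3p³, O⁺ [He]2s²2p³.
Tabulated IE_2 (kJ/mol): S 2252, K 3052, O 3388.
Putting it together, IE_2: S < K < O.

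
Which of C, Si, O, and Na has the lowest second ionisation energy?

Si

The second ionization energy removes an electron from the +1 ion. For each element: C⁺ still has 3 valence electrons; Si⁺ still has 3 valence electrons; O⁺ still has 5 valence electrons; Na⁺ is the bare [Ne] core.
Pulling an electron out of a noble-gas core costs far more than removing a remaining valence electron, so Na sits at the high end of IE_2.
Valence configurations: C⁺ [He]2s²2p¹, Si⁺ [Ne]3s²3p¹, O⁺ [He]2s²2p³.
The numbers (kJ/mol): C 2353, Si 1577, O 3388, Na 4562.
So the second ionization energies run Si < C < O < Na.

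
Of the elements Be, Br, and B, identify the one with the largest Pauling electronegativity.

Be is in period 2, group 2; B is in period 2, group 13; Br is in period 4, group 17.
Smaller atoms with higher effective nuclear charge are more electronegative.
Here both period and group differ, so the two effects have to be weighed against each other.
B > Be: B lies to the right of Be in period 2, so the across-period effect alone puts B higher.
Br > B: the two effects oppose for this pair; the across-period effect wins (2.96 vs 2.04).
For reference (Pauling): Be 1.57, B 2.04, Br 2.96.
The largest Pauling electronegativity among these belongs to Br.

Br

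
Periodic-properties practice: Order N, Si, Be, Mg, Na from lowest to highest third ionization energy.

Si < N < Na < Mg < Be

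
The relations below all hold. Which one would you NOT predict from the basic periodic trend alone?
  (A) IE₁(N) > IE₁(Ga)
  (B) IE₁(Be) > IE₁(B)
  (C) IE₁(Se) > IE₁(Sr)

(B)

The general trend: first ionisation energy increases across a period and decreases down a group.
(A) N (period 2, group 15) vs Ga (period 4, group 13): the stated order agrees with the simple trend.
(B) Be (period 2, group 2) vs B (period 2, group 13): the stated order contradicts the simple trend.
(C) Se (period 4, group 16) vs Sr (period 5, group 2): the stated order agrees with the simple trend.
The exception is (B): removing B's lone 2p electron is easier than breaking Be's filled 2s².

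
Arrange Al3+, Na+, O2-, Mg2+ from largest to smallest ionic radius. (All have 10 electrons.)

All of these have 10 electrons, so size is governed by nuclear charge alone: the more protons, the stronger the pull on the same electron cloud, and the smaller the ion.
Nuclear charges: Al3+ (Z=13), Mg2+ (Z=12), Na+ (Z=11), O2- (Z=8).
Largest to smallest: O2- > Na+ > Mg2+ > Al3+.

O2- > Na+ > Mg2+ > Al3+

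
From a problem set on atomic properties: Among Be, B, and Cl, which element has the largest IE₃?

The third ionization energy removes an electron from the +2 ion. For each element: Be²⁺ is the bare [He] core; B²⁺ still has 1 valence electron; Cl²⁺ still has 5 valence electrons.
Core electrons are held far more tightly than valence electrons, so Be tops the IE_3 order.
Valence configurations: B²⁺ [He]2s¹, Cl²⁺ [Ne]3s²3p³.
Tabulated IE_3 (kJ/mol): Be 14849, B 3660, Cl 3822.
So the third ionization energies run B < Cl < Be.

Be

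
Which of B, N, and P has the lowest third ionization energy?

The third ionization energy removes an electron from the +2 ion. For each element: B²⁺ still has 1 valence electron; N²⁺ still has 3 valence electrons; P²⁺ still has 3 valence electrons.
All are still removing valence electrons, so compare the +2 ions as you would atoms: IE_3 generally rises across a period (higher Z_eff) and falls down a group (larger shell), subject to the usual subshell exceptions.
Valence configurations: B²⁺ [He]2s¹, N²⁺ [He]2s²2p¹, P²⁺ [Ne]3s²3p¹.
Approximate IE_3 values (kJ/mol): B 3660, N 4578, P 2914.
Overall IE_3 order: P < B < N.

P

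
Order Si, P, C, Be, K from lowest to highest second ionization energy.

Si, Be, P, C, K

IE_2 is the cost of taking one more electron from the +1 cation: Si⁺ still has 3 valence electrons; P⁺ still has 4 valence electrons; C⁺ still has 3 valence electrons; Be⁺ still has 1 valence electron; K⁺ is the bare [Ar] core.
Core electrons are held far more tightly than valence electrons, so K tops the IE_2 order.
Valence configurations: Si⁺ [Ne]3s²3p¹, P⁺ [Ne]3s²3p², C⁺ [He]2s²2p¹, Be⁺ [He]2s¹.
The numbers (kJ/mol): Si 1577, P 1907, C 2353, Be 1757, K 3052.
Putting it together, IE_2: Si < Be < P < C < K.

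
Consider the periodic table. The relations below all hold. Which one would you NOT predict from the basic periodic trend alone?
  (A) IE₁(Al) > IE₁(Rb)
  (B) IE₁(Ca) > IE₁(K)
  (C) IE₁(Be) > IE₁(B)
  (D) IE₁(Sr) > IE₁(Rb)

(C)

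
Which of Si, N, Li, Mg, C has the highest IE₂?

The second ionization energy removes an electron from the +1 ion. For each element: Si⁺ still has 3 valence electrons; N⁺ still has 4 valence electrons; Li⁺ is the bare [He] core; Mg⁺ still has 1 valence electron; C⁺ still has 3 valence electrons.
Pulling an electron out of a noble-gas core costs far more than removing a remaining valence electron, so Li sits at the high end of IE_2.
Valence configurations: Si⁺ [Ne]3s²3p¹, N⁺ [He]2s²2p², Mg⁺ [Ne]3s¹, C⁺ [He]2s²2p¹.
Approximate IE_2 values (kJ/mol): Si 1577, N 2856, Li 7298, Mg 1451, C 2353.
Putting it together, IE_2: Mg < Si < C < N < Li.

Li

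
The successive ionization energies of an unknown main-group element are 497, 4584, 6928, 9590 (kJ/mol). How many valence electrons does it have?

1

Look for the largest jump between consecutive ionization energies: IE2/IE1 ≈ 9.2, far larger than any earlier ratio.
That jump marks the point where a core electron is being removed. So the atom has 1 valence electron.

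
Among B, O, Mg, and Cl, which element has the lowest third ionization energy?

The third ionization energy removes an electron from the +2 ion. For each element: B²⁺ still has 1 valence electron; O²⁺ still has 4 valence electrons; Mg²⁺ is the bare [Ne] core; Cl²⁺ still has 5 valence electrons.
Core electrons are held far more tightly than valence electrons, so Mg tops the IE_3 order.
Valence configurations: B²⁺ [He]2s¹, O²⁺ [He]2s²2p², Cl²⁺ [Ne]3s²3p³.
The numbers (kJ/mol): B 3660, O 5300, Mg 7733, Cl 3822.
Overall IE_3 order: B < Cl < O < Mg.

B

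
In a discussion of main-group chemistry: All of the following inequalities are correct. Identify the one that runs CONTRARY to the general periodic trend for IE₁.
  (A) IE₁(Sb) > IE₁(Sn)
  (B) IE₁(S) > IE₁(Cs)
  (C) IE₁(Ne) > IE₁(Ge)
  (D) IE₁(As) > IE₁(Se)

The general trend: IE₁ increases across a period and decreases down a group.
(A) Sb (period 5, group 15) vs Sn (period 5, group 14): the stated order agrees with the simple trend.
(B) S (period 3, group 16) vs Cs (period 6, group 1): the stated order agrees with the simple trend.
(C) Ne (period 2, group 18) vs Ge (period 4, group 14): the stated order agrees with the simple trend.
(D) As (period 4, group 15) vs Se (period 4, group 16): the stated order contradicts the simple trend.
The exception is (D): Se (4p⁴) ionizes more easily than half-filled As (4p³).

(D)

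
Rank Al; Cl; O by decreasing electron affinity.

Cl, O, Al

Electron affinity generally becomes more exothermic across a period toward the halogens and less exothermic down a group.
Here both period and group differ, so the two effects have to be weighed against each other.
O > Al: both effects reinforce here, so O is clearly the higher of the two.
Cl > O: the two effects oppose for this pair; the across-period effect wins (349 vs 141 kJ/mol).
Approximate values (kJ/mol): O 141, Al 42, Cl 349.
So from highest to lowest: Cl > O > Al.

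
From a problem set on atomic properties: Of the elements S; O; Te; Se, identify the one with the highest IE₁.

O is in period 2, group 16; S is in period 3, group 16; Se is in period 4, group 16; Te is in period 5, group 16.
First ionization energy rises across a period (greater Z_eff holds electrons more tightly) and falls down a group (valence electrons are farther from the nucleus).
All are in group 16, so first ionization energy increases up the group.
The highest IE₁ among these belongs to O.

O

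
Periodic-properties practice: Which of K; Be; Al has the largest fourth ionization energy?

Be

Consider each +3 ion: K³⁺ is already 2 electrons into the core; Be³⁺ is already 1 electron into the core; Al³⁺ is the bare [Ne] core.
All of these are removing an electron from a noble-gas core or deeper; the smaller core (lower principal quantum number) is held far more tightly, and within a period the higher nuclear charge binds the same core more tightly.
The numbers (kJ/mol): K 5877, Be 21007, Al 11577.
Hence IE_4: K < Al < Be.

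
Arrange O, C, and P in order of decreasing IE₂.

O, C, P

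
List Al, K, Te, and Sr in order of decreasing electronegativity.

Al is in period 3, group 13; K is in period 4, group 1; Sr is in period 5, group 2; Te is in period 5, group 16.
Atoms toward the upper right of the periodic table pull bonding electrons most strongly.
These span different periods and groups, so the two trends combine.
Sr > K: the two effects oppose for this pair; the across-period effect wins (0.95 vs 0.82).
Al > Sr: relative to Sr, both the across-period and down-group shifts push Al's electronegativity up.
Te > Al: the two effects oppose for this pair; the across-period effect wins (2.10 vs 1.61).
For reference (Pauling): Al 1.61, K 0.82, Sr 0.95, Te 2.10.
So from highest to lowest: Te > Al > Sr > K.

Te, Al, Sr, K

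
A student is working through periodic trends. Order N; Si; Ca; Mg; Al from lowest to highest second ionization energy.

The second ionization energy removes an electron from the +1 ion. For each element: N⁺ still has 4 valence electrons; Si⁺ still has 3 valence electrons; Ca⁺ still has 1 valence electron; Mg⁺ still has 1 valence electron; Al⁺ still has 2 valence electrons.
All are still removing valence electrons, so compare the +1 ions as you would atoms: IE_2 generally rises across a period (higher Z_eff) and falls down a group (larger shell), subject to the usual subshell exceptions.
Valence configurations: N⁺ [He]2s²2p², Si⁺ [Ne]3s²3p¹, Ca⁺ [Ar]4s¹, Mg⁺ [Ne]3s¹, Al⁺ [Ne]3s².
Si⁺ loses a lone 3p electron whereas Al⁺ must break into a filled 3s² pair, so IE_2(Al) > IE_2(Si) even though Si has the higher nuclear charge.
Approximate IE_2 values (kJ/mol): N 2856, Si 1577, Ca 1145, Mg 1451, Al 1817.
Putting it together, IE_2: Ca < Mg < Si < Al < N.

Ca, Mg, Si, Al, N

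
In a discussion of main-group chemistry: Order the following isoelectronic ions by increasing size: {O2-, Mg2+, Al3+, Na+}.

Al3+ < Mg2+ < Na+ < O2-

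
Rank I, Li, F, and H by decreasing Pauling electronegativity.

F > I > H > Li

Atoms toward the upper right of the periodic table pull bonding electrons most strongly.
These span different periods and groups, so the two trends combine.
H > Li: H sits above Li in group 1, so the down-group effect alone puts H higher.
I > H: the two effects oppose for this pair; the across-period effect wins (2.66 vs 2.20).
F > I: they share group 17; the group trend gives F the larger value.
Approximate values (Pauling): H 2.20, Li 0.98, F 3.98, I 2.66.
So from highest to lowest: F > I > H > Li.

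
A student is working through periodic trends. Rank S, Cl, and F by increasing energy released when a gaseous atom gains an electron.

S < F < Cl

F is in period 2, group 17; S is in period 3, group 16; Cl is in period 3, group 17.
Electron affinity generally becomes more exothermic across a period toward the halogens and less exothermic down a group.
Here both period and group differ, so the two effects have to be weighed against each other.
F > S: relative to S, both the across-period and down-group shifts push F's electron affinity up.
Cl > F: this pair runs against the simple trend — see the exception note.
Note the exception: Cl has a higher electron affinity than F, contrary to the simple trend — F's small 2p subshell makes the incoming electron feel strong e⁻–e⁻ repulsion, so Cl actually releases more energy on gaining an electron.
Tabulated electron affinity (kJ/mol): F 328, S 200, Cl 349.
So from lowest to highest: S < F < Cl.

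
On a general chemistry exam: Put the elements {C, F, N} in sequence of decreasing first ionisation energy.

F > N > C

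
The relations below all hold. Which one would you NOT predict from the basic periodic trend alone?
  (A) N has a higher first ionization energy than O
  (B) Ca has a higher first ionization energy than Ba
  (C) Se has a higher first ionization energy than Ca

The general trend: first ionization energy increases across a period and decreases down a group.
(A) N (period 2, group 15) vs O (period 2, group 16): the stated order contradicts the simple trend.
(B) Ca (period 4, group 2) vs Ba (period 6, group 2): the stated order agrees with the simple trend.
(C) Se (period 4, group 16) vs Ca (period 4, group 2): the stated order agrees with the simple trend.
The exception is (A): pairing an electron in O's 2p⁴ costs repulsion energy, so O ionizes more easily than half-filled N (2p³).

(A)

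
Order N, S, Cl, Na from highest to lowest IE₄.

Consider each +3 ion: N³⁺ still has 2 valence electrons; S³⁺ still has 3 valence electrons; Cl³⁺ still has 4 valence electrons; Na³⁺ is already 2 electrons into the core.
Pulling an electron out of a noble-gas core costs far more than removing a remaining valence electron, so Na sits at the high end of IE_4.
Valence configurations: N³⁺ [He]2s², S³⁺ [Ne]3s²3p¹, Cl³⁺ [Ne]3s²3p².
The numbers (kJ/mol): N 7475, S 4556, Cl 5159, Na 9543.
Overall IE_4 order: S < Cl < N < Na.

Na, N, Cl, S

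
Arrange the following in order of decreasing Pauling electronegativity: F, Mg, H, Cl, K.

F > Cl > H > Mg > K

H is in period 1, group 1; F is in period 2, group 17; Mg is in period 3, group 2; Cl is in period 3, group 17; K is in period 4, group 1.
EN rises left→right (higher Z_eff, smaller atoms) and falls top→bottom (larger, more shielded atoms).
Here both period and group differ, so the two effects have to be weighed against each other.
Mg > K: relative to K, both the across-period and down-group shifts push Mg's electronegativity up.
H > Mg: the two effects oppose for this pair; the down-group effect wins (2.20 vs 1.31).
Cl > H: period and group pull opposite ways; the across-period shift dominates (3.16 vs 2.20).
F > Cl: F sits above Cl in group 17, so the down-group effect alone puts F higher.
Tabulated electronegativity (Pauling): H 2.20, F 3.98, Mg 1.31, Cl 3.16, K 0.82.
So from highest to lowest: F > Cl > H > Mg > K.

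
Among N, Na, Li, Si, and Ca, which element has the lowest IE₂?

After 1 electron has been removed, what remains? N⁺ still has 4 valence electrons; Na⁺ is the bare [Ne] core; Li⁺ is the bare [He] core; Si⁺ still has 3 valence electrons; Ca⁺ still has 1 valence electron.
Pulling an electron out of a noble-gas core costs far more than removing a remaining valence electron, so Na and Li sit at the high end of IE_2.
Valence configurations: N⁺ [He]2s²2p², Si⁺ [Ne]3s²3p¹, Ca⁺ [Ar]4s¹.
Approximate IE_2 values (kJ/mol): N 2856, Na 4562, Li 7298, Si 1577, Ca 1145.
Overall IE_2 order: Ca < Si < N < Na < Li.

Ca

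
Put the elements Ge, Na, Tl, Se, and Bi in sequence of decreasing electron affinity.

Na is in period 3, group 1; Ge is in period 4, group 14; Se is in period 4, group 16; Tl is in period 6, group 13; Bi is in period 6, group 15.
EA tends to increase across a period and decrease down a group, though the pattern is less regular than for IE or radius.
These span different periods and groups, so the two trends combine.
Na > Tl: the two effects oppose for this pair; the down-group effect wins (53 vs 19 kJ/mol).
Bi > Na: the two effects oppose for this pair; the across-period effect wins (91 vs 53 kJ/mol).
Ge > Bi: period and group pull opposite ways; the down-group shift dominates (119 vs 91 kJ/mol).
Se > Ge: both are in period 4; the period trend gives Se the larger value.
Approximate values (kJ/mol): Na 53, Ge 119, Se 195, Tl 19, Bi 91.
So from highest to lowest: Se > Ge > Bi > Na > Tl.

Se, Ge, Bi, Na, Tl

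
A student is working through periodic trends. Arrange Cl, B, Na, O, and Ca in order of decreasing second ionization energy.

Na > O > B > Cl > Ca

The second ionization energy removes an electron from the +1 ion. For each element: Cl⁺ still has 6 valence electrons; B⁺ still has 2 valence electrons; Na⁺ is the bare [Ne] core; O⁺ still has 5 valence electrons; Ca⁺ still has 1 valence electron.
Pulling an electron out of a noble-gas core costs far more than removing a remaining valence electron, so Na sits at the high end of IE_2.
Valence configurations: Cl⁺ [Ne]3s²3p⁴, B⁺ [He]2s², O⁺ [He]2s²2p³, Ca⁺ [Ar]4s¹.
Approximate IE_2 values (kJ/mol): Cl 2298, B 2427, Na 4562, O 3388, Ca 1145.
Hence IE_2: Ca < Cl < B < O < Na.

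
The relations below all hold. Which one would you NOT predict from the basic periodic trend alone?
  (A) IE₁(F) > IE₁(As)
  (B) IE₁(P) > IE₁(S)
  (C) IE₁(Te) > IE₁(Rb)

(B)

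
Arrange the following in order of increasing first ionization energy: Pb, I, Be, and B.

Pb < B < Be < I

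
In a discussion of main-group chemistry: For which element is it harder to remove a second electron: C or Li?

Li

Consider each +1 ion: C⁺ still has 3 valence electrons; Li⁺ is the bare [He] core.
Core electrons are held far more tightly than valence electrons, so Li tops the IE_2 order.
Approximate IE_2 values (kJ/mol): C 2353, Li 7298.
So the second ionization energies run C < Li.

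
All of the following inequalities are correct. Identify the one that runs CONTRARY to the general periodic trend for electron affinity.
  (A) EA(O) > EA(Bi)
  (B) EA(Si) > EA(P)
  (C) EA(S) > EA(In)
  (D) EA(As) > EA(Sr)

(B)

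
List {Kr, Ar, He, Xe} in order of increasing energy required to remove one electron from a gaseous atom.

He is in period 1, group 18; Ar is in period 3, group 18; Kr is in period 4, group 18; Xe is in period 5, group 18.
Removing the outermost electron gets harder across a period and easier down a group.
All are in group 18, so first ionization energy increases up the group.
So from lowest to highest: Xe < Kr < Ar < He.

Xe < Kr < Ar < He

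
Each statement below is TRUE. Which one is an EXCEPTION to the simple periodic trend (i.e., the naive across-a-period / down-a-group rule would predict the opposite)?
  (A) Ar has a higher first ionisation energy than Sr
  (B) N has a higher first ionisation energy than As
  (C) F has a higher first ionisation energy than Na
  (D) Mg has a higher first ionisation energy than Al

The general trend: first ionisation energy increases across a period and decreases down a group.
(A) Ar (period 3, group 18) vs Sr (period 5, group 2): the stated order agrees with the simple trend.
(B) N (period 2, group 15) vs As (period 4, group 15): the stated order agrees with the simple trend.
(C) F (period 2, group 17) vs Na (period 3, group 1): the stated order agrees with the simple trend.
(D) Mg (period 3, group 2) vs Al (period 3, group 13): the stated order contradicts the simple trend.
The exception is (D): Al's single 3p electron is easier to remove than one from Mg's filled 3s².

(D)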